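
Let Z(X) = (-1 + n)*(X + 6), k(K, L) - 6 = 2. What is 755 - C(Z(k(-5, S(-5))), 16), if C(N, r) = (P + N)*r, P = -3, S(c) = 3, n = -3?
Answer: 1699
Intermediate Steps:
k(K, L) = 8 (k(K, L) = 6 + 2 = 8)
Z(X) = -24 - 4*X (Z(X) = (-1 - 3)*(X + 6) = -4*(6 + X) = -24 - 4*X)
C(N, r) = r*(-3 + N) (C(N, r) = (-3 + N)*r = r*(-3 + N))
755 - C(Z(k(-5, S(-5))), 16) = 755 - 16*(-3 + (-24 - 4*8)) = 755 - 16*(-3 + (-24 - 32)) = 755 - 16*(-3 - 56) = 755 - 16*(-59) = 755 - 1*(-944) = 755 + 944 = 1699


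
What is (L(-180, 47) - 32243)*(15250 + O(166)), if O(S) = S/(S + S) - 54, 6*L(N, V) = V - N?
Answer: -1957623261/4 ≈ -4.8941e+8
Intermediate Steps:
L(N, V) = -N/6 + V/6 (L(N, V) = (V - N)/6 = -N/6 + V/6)
O(S) = -107/2 (O(S) = S/((2*S)) - 54 = (1/(2*S))*S - 54 = 1/2 - 54 = -107/2)
(L(-180, 47) - 32243)*(15250 + O(166)) = ((-1/6*(-180) + (1/6)*47) - 32243)*(15250 - 107/2) = ((30 + 47/6) - 32243)*(30393/2) = (227/6 - 32243)*(30393/2) = -193231/6*30393/2 = -1957623261/4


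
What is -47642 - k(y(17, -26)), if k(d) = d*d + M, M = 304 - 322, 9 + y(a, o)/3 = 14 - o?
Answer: -56273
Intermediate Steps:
y(a, o) = 15 - 3*o (y(a, o) = -27 + 3*(14 - o) = -27 + (42 - 3*o) = 15 - 3*o)
M = -18
k(d) = -18 + d**2 (k(d) = d*d - 18 = d**2 - 18 = -18 + d**2)
-47642 - k(y(17, -26)) = -47642 - (-18 + (15 - 3*(-26))**2) = -47642 - (-18 + (15 + 78)**2) = -47642 - (-18 + 93**2) = -47642 - (-18 + 8649) = -47642 - 1*8631 = -47642 - 8631 = -56273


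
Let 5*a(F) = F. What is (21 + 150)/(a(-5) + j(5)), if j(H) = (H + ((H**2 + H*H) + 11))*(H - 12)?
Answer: -171/463 ≈ -0.36933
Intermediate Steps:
a(F) = F/5
j(H) = (-12 + H)*(11 + H + 2*H**2) (j(H) = (H + ((H**2 + H**2) + 11))*(-12 + H) = (H + (2*H**2 + 11))*(-12 + H) = (H + (11 + 2*H**2))*(-12 + H) = (11 + H + 2*H**2)*(-12 + H) = (-12 + H)*(11 + H + 2*H**2))
(21 + 150)/(a(-5) + j(5)) = (21 + 150)/((1/5)*(-5) + (-132 - 1*5 - 23*5**2 + 2*5**3)) = 171/(-1 + (-132 - 5 - 23*25 + 2*125)) = 171/(-1 + (-132 - 5 - 575 + 250)) = 171/(-1 - 462) = 171/(-463) = 171*(-1/463) = -171/463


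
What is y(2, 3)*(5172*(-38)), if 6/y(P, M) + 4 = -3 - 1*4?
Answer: 1179216/11 ≈ 1.0720e+5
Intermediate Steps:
y(P, M) = -6/11 (y(P, M) = 6/(-4 + (-3 - 1*4)) = 6/(-4 + (-3 - 4)) = 6/(-4 - 7) = 6/(-11) = 6*(-1/11) = -6/11)
y(2, 3)*(5172*(-38)) = -31032*(-38)/11 = -6/11*(-196536) = 1179216/11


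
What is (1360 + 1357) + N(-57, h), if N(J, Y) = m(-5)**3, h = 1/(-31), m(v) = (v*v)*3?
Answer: 424592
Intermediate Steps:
m(v) = 3*v**2 (m(v) = v**2*3 = 3*v**2)
h = -1/31 ≈ -0.032258
N(J, Y) = 421875 (N(J, Y) = (3*(-5)**2)**3 = (3*25)**3 = 75**3 = 421875)
(1360 + 1357) + N(-57, h) = (1360 + 1357) + 421875 = 2717 + 421875 = 424592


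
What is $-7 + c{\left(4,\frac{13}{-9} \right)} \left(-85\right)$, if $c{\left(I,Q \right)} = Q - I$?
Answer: $\frac{4102}{9} \approx 455.78$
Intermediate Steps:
$-7 + c{\left(4,\frac{13}{-9} \right)} \left(-85\right) = -7 + \left(\frac{13}{-9} - 4\right) \left(-85\right) = -7 + \left(13 \left(- \frac{1}{9}\right) - 4\right) \left(-85\right) = -7 + \left(- \frac{13}{9} - 4\right) \left(-85\right) = -7 - - \frac{4165}{9} = -7 + \frac{4165}{9} = \frac{4102}{9}$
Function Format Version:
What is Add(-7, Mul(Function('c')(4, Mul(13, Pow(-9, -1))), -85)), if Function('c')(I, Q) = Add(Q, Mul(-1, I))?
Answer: Rational(4102, 9) ≈ 455.78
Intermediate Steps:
Add(-7, Mul(Function('c')(4, Mul(13, Pow(-9, -1))), -85)) = Add(-7, Mul(Add(Mul(13, Pow(-9, -1)), Mul(-1, 4)), -85)) = Add(-7, Mul(Add(Mul(13, Rational(-1, 9)), -4), -85)) = Add(-7, Mul(Add(Rational(-13, 9), -4), -85)) = Add(-7, Mul(Rational(-49, 9), -85)) = Add(-7, Rational(4165, 9)) = Rational(4102, 9)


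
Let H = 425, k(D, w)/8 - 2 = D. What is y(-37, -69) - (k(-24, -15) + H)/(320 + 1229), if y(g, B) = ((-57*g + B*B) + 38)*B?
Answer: -738334197/1549 ≈ -4.7665e+5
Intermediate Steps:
k(D, w) = 16 + 8*D
y(g, B) = B*(38 + B² - 57*g) (y(g, B) = ((-57*g + B²) + 38)*B = ((B² - 57*g) + 38)*B = (38 + B² - 57*g)*B = B*(38 + B² - 57*g))
y(-37, -69) - (k(-24, -15) + H)/(320 + 1229) = -69*(38 + (-69)² - 57*(-37)) - ((16 + 8*(-24)) + 425)/(320 + 1229) = -69*(38 + 4761 + 2109) - ((16 - 192) + 425)/1549 = -69*6908 - (-176 + 425)/1549 = -476652 - 249/1549 = -738334197/1549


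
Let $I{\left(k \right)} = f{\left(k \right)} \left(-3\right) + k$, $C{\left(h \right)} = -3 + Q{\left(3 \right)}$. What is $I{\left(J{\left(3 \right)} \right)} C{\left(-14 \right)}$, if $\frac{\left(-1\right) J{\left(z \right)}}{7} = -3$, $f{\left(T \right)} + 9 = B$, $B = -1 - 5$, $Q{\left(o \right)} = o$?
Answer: $0$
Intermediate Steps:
$B = -6$ ($B = -1 - 5 = -6$)
$f{\left(T \right)} = -15$ ($f{\left(T \right)} = -9 - 6 = -15$)
$J{\left(z \right)} = 21$ ($J{\left(z \right)} = \left(-7\right) \left(-3\right) = 21$)
$C{\left(h \right)} = 0$ ($C{\left(h \right)} = -3 + 3 = 0$)
$I{\left(k \right)} = 45 + k$ ($I{\left(k \right)} = \left(-15\right) \left(-3\right) + k = 45 + k$)
$I{\left(J{\left(3 \right)} \right)} C{\left(-14 \right)} = \left(45 + 21\right) 0 = 66 \cdot 0 = 0$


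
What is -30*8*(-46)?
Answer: 11040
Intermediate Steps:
-30*8*(-46) = -240*(-46) = 11040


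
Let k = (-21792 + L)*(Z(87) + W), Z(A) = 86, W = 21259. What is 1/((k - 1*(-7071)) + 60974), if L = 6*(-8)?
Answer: -1/466106755 ≈ -2.1454e-9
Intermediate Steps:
L = -48
k = -466174800 (k = (-21792 - 48)*(86 + 21259) = -21840*21345 = -466174800)
1/((k - 1*(-7071)) + 60974) = 1/((-466174800 - 1*(-7071)) + 60974) = 1/((-466174800 + 7071) + 60974) = 1/(-466167729 + 60974) = 1/(-466106755) = -1/466106755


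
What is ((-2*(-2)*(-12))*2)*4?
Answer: -384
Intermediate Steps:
((-2*(-2)*(-12))*2)*4 = ((4*(-12))*2)*4 = -48*2*4 = -96*4 = -384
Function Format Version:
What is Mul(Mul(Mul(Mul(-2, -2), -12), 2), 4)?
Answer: -384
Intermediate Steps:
Mul(Mul(Mul(Mul(-2, -2), -12), 2), 4) = Mul(Mul(Mul(4, -12), 2), 4) = Mul(Mul(-48, 2), 4) = Mul(-96, 4) = -384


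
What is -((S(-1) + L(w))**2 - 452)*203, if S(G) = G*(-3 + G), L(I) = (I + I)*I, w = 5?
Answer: -500192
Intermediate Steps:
L(I) = 2*I**2 (L(I) = (2*I)*I = 2*I**2)
-((S(-1) + L(w))**2 - 452)*203 = -((-(-3 - 1) + 2*5**2)**2 - 452)*203 = -((-1*(-4) + 2*25)**2 - 452)*203 = -((4 + 50)**2 - 452)*203 = -(54**2 - 452)*203 = -(2916 - 452)*203 = -2464*203 = -1*500192 = -500192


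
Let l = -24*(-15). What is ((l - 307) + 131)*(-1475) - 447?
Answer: -271847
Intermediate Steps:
l = 360
((l - 307) + 131)*(-1475) - 447 = ((360 - 307) + 131)*(-1475) - 447 = (53 + 131)*(-1475) - 447 = 184*(-1475) - 447 = -271400 - 447 = -271847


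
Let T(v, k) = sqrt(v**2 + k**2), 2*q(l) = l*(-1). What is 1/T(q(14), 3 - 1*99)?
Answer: sqrt(9265)/9265 ≈ 0.010389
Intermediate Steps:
q(l) = -l/2 (q(l) = (l*(-1))/2 = (-l)/2 = -l/2)
T(v, k) = sqrt(k**2 + v**2)
1/T(q(14), 3 - 1*99) = 1/(sqrt((3 - 1*99)**2 + (-1/2*14)**2)) = 1/(sqrt((3 - 99)**2 + (-7)**2)) = 1/(sqrt((-96)**2 + 49)) = 1/(sqrt(9216 + 49)) = 1/(sqrt(9265)) = sqrt(9265)/9265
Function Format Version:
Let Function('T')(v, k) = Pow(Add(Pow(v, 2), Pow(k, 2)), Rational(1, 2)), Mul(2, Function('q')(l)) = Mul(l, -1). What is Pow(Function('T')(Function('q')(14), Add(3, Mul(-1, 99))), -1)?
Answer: Mul(Rational(1, 9265), Pow(9265, Rational(1, 2))) ≈ 0.010389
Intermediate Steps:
Function('q')(l) = Mul(Rational(-1, 2), l) (Function('q')(l) = Mul(Rational(1, 2), Mul(l, -1)) = Mul(Rational(1, 2), Mul(-1, l)) = Mul(Rational(-1, 2), l))
Function('T')(v, k) = Pow(Add(Pow(k, 2), Pow(v, 2)), Rational(1, 2))
Pow(Function('T')(Function('q')(14), Add(3, Mul(-1, 99))), -1) = Pow(Pow(Add(Pow(Add(3, Mul(-1, 99)), 2), Pow(Mul(Rational(-1, 2), 14), 2)), Rational(1, 2)), -1) = Pow(Pow(Add(Pow(Add(3, -99), 2), Pow(-7, 2)), Rational(1, 2)), -1) = Pow(Pow(Add(Pow(-96, 2), 49), Rational(1, 2)), -1) = Pow(Pow(Add(9216, 49), Rational(1, 2)), -1) = Pow(Pow(9265, Rational(1, 2)), -1) = Mul(Rational(1, 9265), Pow(9265, Rational(1, 2)))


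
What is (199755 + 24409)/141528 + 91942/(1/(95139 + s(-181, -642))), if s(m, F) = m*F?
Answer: 687511683458845/35382 ≈ 1.9431e+10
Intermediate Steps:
s(m, F) = F*m
(199755 + 24409)/141528 + 91942/(1/(95139 + s(-181, -642))) = (199755 + 24409)/141528 + 91942/(1/(95139 - 642*(-181))) = 224164*(1/141528) + 91942/(1/(95139 + 116202)) = 56041/35382 + 91942/(1/211341) = 56041/35382 + 91942*211341 = 56041/35382 + 19431114222 = 687511683458845/35382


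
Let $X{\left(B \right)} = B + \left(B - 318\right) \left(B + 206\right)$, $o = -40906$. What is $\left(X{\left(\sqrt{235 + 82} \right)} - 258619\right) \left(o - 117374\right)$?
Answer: $51252646800 + 17569080 \sqrt{317} \approx 5.1565 \cdot 10^{10}$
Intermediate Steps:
$X{\left(B \right)} = B + \left(-318 + B\right) \left(206 + B\right)$
$\left(X{\left(\sqrt{235 + 82} \right)} - 258619\right) \left(o - 117374\right) = \left(\left(-65508 + \left(\sqrt{235 + 82}\right)^{2} - 111 \sqrt{235 + 82}\right) - 258619\right) \left(-40906 - 117374\right) = \left(\left(-65508 + \left(\sqrt{317}\right)^{2} - 111 \sqrt{317}\right) - 258619\right) \left(-158280\right) = \left(\left(-65508 + 317 - 111 \sqrt{317}\right) - 258619\right) \left(-158280\right) = \left(\left(-65191 - 111 \sqrt{317}\right) - 258619\right) \left(-158280\right) = \left(-323810 - 111 \sqrt{317}\right) \left(-158280\right) = 51252646800 + 17569080 \sqrt{317}$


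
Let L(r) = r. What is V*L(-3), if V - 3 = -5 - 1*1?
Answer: 9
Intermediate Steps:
V = -3 (V = 3 + (-5 - 1*1) = 3 + (-5 - 1) = 3 - 6 = -3)
V*L(-3) = -3*(-3) = 9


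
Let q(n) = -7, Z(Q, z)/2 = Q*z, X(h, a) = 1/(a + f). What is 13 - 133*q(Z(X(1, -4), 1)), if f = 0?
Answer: 944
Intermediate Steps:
X(h, a) = 1/a (X(h, a) = 1/(a + 0) = 1/a)
Z(Q, z) = 2*Q*z (Z(Q, z) = 2*(Q*z) = 2*Q*z)
13 - 133*q(Z(X(1, -4), 1)) = 13 - 133*(-7) = 13 + 931 = 944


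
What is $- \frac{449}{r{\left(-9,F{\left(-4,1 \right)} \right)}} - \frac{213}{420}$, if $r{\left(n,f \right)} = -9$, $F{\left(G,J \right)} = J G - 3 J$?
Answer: $\frac{62221}{1260} \approx 49.382$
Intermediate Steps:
$F{\left(G,J \right)} = - 3 J + G J$ ($F{\left(G,J \right)} = G J - 3 J = - 3 J + G J$)
$- \frac{449}{r{\left(-9,F{\left(-4,1 \right)} \right)}} - \frac{213}{420} = - \frac{449}{-9} - \frac{213}{420} = \left(-449\right) \left(- \frac{1}{9}\right) - \frac{71}{140} = \frac{449}{9} - \frac{71}{140} = \frac{62221}{1260}$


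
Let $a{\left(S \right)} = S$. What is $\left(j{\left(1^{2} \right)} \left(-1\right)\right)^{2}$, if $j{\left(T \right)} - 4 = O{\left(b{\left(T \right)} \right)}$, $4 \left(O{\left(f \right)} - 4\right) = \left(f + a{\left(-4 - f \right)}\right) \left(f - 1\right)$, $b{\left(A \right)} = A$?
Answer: $64$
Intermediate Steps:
$O{\left(f \right)} = 5 - f$ ($O{\left(f \right)} = 4 + \frac{\left(f - \left(4 + f\right)\right) \left(f - 1\right)}{4} = 4 + \frac{\left(-4\right) \left(-1 + f\right)}{4} = 4 + \frac{4 - 4 f}{4} = 4 - \left(-1 + f\right) = 5 - f$)
$j{\left(T \right)} = 9 - T$ ($j{\left(T \right)} = 4 - \left(-5 + T\right) = 9 - T$)
$\left(j{\left(1^{2} \right)} \left(-1\right)\right)^{2} = \left(\left(9 - 1^{2}\right) \left(-1\right)\right)^{2} = \left(\left(9 - 1\right) \left(-1\right)\right)^{2} = \left(8 \left(-1\right)\right)^{2} = \left(-8\right)^{2} = 64$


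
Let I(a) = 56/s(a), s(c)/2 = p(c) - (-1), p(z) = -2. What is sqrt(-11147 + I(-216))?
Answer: 5*I*sqrt(447) ≈ 105.71*I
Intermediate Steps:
s(c) = -2 (s(c) = 2*(-2 - (-1)) = 2*(-2 - 1*(-1)) = 2*(-2 + 1) = 2*(-1) = -2)
I(a) = -28 (I(a) = 56/(-2) = 56*(-1/2) = -28)
sqrt(-11147 + I(-216)) = sqrt(-11147 - 28) = sqrt(-11175) = 5*I*sqrt(447)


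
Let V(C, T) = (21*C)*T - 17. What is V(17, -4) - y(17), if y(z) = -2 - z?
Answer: -1426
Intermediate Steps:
V(C, T) = -17 + 21*C*T (V(C, T) = 21*C*T - 17 = -17 + 21*C*T)
V(17, -4) - y(17) = (-17 + 21*17*(-4)) - (-2 - 1*17) = (-17 - 1428) - (-2 - 17) = -1445 - 1*(-19) = -1445 + 19 = -1426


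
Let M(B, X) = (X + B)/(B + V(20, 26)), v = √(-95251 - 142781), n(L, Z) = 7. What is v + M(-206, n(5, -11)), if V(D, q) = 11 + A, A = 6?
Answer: 199/189 + 12*I*√1653 ≈ 1.0529 + 487.89*I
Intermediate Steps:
v = 12*I*√1653 (v = √(-238032) = 12*I*√1653 ≈ 487.89*I)
V(D, q) = 17 (V(D, q) = 11 + 6 = 17)
M(B, X) = (B + X)/(17 + B) (M(B, X) = (X + B)/(B + 17) = (B + X)/(17 + B))
v + M(-206, n(5, -11)) = 12*I*√1653 + (-206 + 7)/(17 - 206) = 12*I*√1653 - 199/(-189) = 12*I*√1653 - 1/189*(-199) = 12*I*√1653 + 199/189 = 199/189 + 12*I*√1653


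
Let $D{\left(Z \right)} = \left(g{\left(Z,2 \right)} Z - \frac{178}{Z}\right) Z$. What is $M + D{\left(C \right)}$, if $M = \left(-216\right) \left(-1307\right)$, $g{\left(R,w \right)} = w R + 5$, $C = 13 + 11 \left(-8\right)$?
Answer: $-533491$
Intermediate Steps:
$C = -75$ ($C = 13 - 88 = -75$)
$g{\left(R,w \right)} = 5 + R w$ ($g{\left(R,w \right)} = R w + 5 = 5 + R w$)
$M = 282312$
$D{\left(Z \right)} = Z \left(- \frac{178}{Z} + Z \left(5 + 2 Z\right)\right)$ ($D{\left(Z \right)} = \left(\left(5 + Z 2\right) Z - \frac{178}{Z}\right) Z = \left(\left(5 + 2 Z\right) Z - \frac{178}{Z}\right) Z = \left(Z \left(5 + 2 Z\right) - \frac{178}{Z}\right) Z = \left(- \frac{178}{Z} + Z \left(5 + 2 Z\right)\right) Z = Z \left(- \frac{178}{Z} + Z \left(5 + 2 Z\right)\right)$)
$M + D{\left(C \right)} = 282312 + \left(-178 + \left(-75\right)^{2} \left(5 + 2 \left(-75\right)\right)\right) = 282312 + \left(-178 + 5625 \left(5 - 150\right)\right) = 282312 + \left(-178 + 5625 \left(-145\right)\right) = 282312 - 815803 = -533491$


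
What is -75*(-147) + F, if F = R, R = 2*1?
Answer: 11027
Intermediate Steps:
R = 2
F = 2
-75*(-147) + F = -75*(-147) + 2 = 11025 + 2 = 11027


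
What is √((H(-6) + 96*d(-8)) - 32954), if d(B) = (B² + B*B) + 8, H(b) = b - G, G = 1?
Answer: I*√19905 ≈ 141.08*I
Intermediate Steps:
H(b) = -1 + b (H(b) = b - 1*1 = b - 1 = -1 + b)
d(B) = 8 + 2*B² (d(B) = (B² + B²) + 8 = 2*B² + 8 = 8 + 2*B²)
√((H(-6) + 96*d(-8)) - 32954) = √(((-1 - 6) + 96*(8 + 2*(-8)²)) - 32954) = √((-7 + 96*(8 + 2*64)) - 32954) = √((-7 + 96*(8 + 128)) - 32954) = √((-7 + 96*136) - 32954) = √((-7 + 13056) - 32954) = √(13049 - 32954) = √(-19905) = I*√19905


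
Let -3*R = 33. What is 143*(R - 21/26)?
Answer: -3377/2 ≈ -1688.5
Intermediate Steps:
R = -11 (R = -⅓*33 = -11)
143*(R - 21/26) = 143*(-11 - 21/26) = 143*(-307/26) = -3377/2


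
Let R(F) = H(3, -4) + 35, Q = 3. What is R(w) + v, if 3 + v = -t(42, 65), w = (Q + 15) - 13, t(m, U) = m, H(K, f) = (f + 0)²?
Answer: 6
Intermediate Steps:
H(K, f) = f²
w = 5 (w = (3 + 15) - 13 = 18 - 13 = 5)
R(F) = 51 (R(F) = (-4)² + 35 = 16 + 35 = 51)
v = -45 (v = -3 - 1*42 = -3 - 42 = -45)
R(w) + v = 51 - 45 = 6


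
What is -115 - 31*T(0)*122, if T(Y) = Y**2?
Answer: -115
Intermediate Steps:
-115 - 31*T(0)*122 = -115 - 31*0**2*122 = -115 - 31*0*122 = -115 + 0*122 = -115 + 0 = -115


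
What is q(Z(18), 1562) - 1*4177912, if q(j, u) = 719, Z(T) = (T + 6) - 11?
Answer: -4177193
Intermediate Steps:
Z(T) = -5 + T (Z(T) = (6 + T) - 11 = -5 + T)
q(Z(18), 1562) - 1*4177912 = 719 - 1*4177912 = 719 - 4177912 = -4177193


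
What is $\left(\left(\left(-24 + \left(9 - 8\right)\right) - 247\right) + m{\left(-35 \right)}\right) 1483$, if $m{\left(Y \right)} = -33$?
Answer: $-449349$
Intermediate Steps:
$\left(\left(\left(-24 + \left(9 - 8\right)\right) - 247\right) + m{\left(-35 \right)}\right) 1483 = \left(\left(\left(-24 + \left(9 - 8\right)\right) - 247\right) - 33\right) 1483 = \left(\left(\left(-24 + 1\right) - 247\right) - 33\right) 1483 = \left(\left(-23 - 247\right) - 33\right) 1483 = \left(-270 - 33\right) 1483 = \left(-303\right) 1483 = -449349$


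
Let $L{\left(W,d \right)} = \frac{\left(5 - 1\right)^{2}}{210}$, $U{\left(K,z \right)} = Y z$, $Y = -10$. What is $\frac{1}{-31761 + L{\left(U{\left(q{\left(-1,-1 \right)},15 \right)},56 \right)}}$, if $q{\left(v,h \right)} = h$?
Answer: $- \frac{105}{3334897} \approx -3.1485 \cdot 10^{-5}$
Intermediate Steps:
$U{\left(K,z \right)} = - 10 z$
$L{\left(W,d \right)} = \frac{8}{105}$ ($L{\left(W,d \right)} = 4^{2} \cdot \frac{1}{210} = 16 \cdot \frac{1}{210} = \frac{8}{105}$)
$\frac{1}{-31761 + L{\left(U{\left(q{\left(-1,-1 \right)},15 \right)},56 \right)}} = \frac{1}{-31761 + \frac{8}{105}} = \frac{1}{- \frac{3334897}{105}} = - \frac{105}{3334897}$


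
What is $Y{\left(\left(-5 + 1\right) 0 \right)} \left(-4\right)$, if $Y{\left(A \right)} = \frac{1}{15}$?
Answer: $- \frac{4}{15} \approx -0.26667$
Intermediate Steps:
$Y{\left(A \right)} = \frac{1}{15}$
$Y{\left(\left(-5 + 1\right) 0 \right)} \left(-4\right) = \frac{1}{15} \left(-4\right) = - \frac{4}{15}$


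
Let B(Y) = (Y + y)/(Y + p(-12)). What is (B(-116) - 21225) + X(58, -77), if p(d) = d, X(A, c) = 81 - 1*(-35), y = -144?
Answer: -675423/32 ≈ -21107.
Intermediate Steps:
X(A, c) = 116 (X(A, c) = 81 + 35 = 116)
B(Y) = (-144 + Y)/(-12 + Y) (B(Y) = (Y - 144)/(Y - 12) = (-144 + Y)/(-12 + Y))
(B(-116) - 21225) + X(58, -77) = ((-144 - 116)/(-12 - 116) - 21225) + 116 = (-260/(-128) - 21225) + 116 = (-1/128*(-260) - 21225) + 116 = (65/32 - 21225) + 116 = -679135/32 + 116 = -675423/32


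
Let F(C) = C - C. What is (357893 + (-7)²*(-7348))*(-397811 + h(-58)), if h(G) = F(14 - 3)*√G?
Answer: 858873949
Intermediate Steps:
F(C) = 0
h(G) = 0 (h(G) = 0*√G = 0)
(357893 + (-7)²*(-7348))*(-397811 + h(-58)) = (357893 + (-7)²*(-7348))*(-397811 + 0) = (357893 + 49*(-7348))*(-397811) = (357893 - 360052)*(-397811) = -2159*(-397811) = 858873949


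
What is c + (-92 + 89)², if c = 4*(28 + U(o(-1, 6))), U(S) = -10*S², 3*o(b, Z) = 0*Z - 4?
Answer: 449/9 ≈ 49.889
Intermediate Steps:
o(b, Z) = -4/3 (o(b, Z) = (0*Z - 4)/3 = (0 - 4)/3 = (⅓)*(-4) = -4/3)
c = 368/9 (c = 4*(28 - 10*(-4/3)²) = 4*(28 - 10*16/9) = 4*(28 - 160/9) = 4*(92/9) = 368/9 ≈ 40.889)
c + (-92 + 89)² = 368/9 + (-92 + 89)² = 368/9 + (-3)² = 368/9 + 9 = 449/9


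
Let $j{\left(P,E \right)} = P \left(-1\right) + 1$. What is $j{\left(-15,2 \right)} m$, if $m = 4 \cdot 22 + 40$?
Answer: $2048$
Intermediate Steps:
$j{\left(P,E \right)} = 1 - P$ ($j{\left(P,E \right)} = - P + 1 = 1 - P$)
$m = 128$ ($m = 88 + 40 = 128$)
$j{\left(-15,2 \right)} m = \left(1 - -15\right) 128 = \left(1 + 15\right) 128 = 16 \cdot 128 = 2048$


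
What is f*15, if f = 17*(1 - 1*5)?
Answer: -1020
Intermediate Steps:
f = -68 (f = 17*(1 - 5) = 17*(-4) = -68)
f*15 = -68*15 = -1020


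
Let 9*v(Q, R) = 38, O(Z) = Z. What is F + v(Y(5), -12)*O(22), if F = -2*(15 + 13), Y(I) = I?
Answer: 332/9 ≈ 36.889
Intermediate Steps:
v(Q, R) = 38/9 (v(Q, R) = (⅑)*38 = 38/9)
F = -56 (F = -2*28 = -56)
F + v(Y(5), -12)*O(22) = -56 + (38/9)*22 = -56 + 836/9 = 332/9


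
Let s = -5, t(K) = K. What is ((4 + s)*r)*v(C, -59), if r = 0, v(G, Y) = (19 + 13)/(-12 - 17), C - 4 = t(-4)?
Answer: 0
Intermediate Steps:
C = 0 (C = 4 - 4 = 0)
v(G, Y) = -32/29 (v(G, Y) = 32/(-29) = 32*(-1/29) = -32/29)
((4 + s)*r)*v(C, -59) = ((4 - 5)*0)*(-32/29) = -1*0*(-32/29) = 0*(-32/29) = 0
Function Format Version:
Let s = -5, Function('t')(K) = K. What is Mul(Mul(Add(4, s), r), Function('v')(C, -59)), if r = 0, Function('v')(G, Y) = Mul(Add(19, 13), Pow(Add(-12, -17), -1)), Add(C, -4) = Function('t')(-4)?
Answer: 0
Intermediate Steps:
C = 0 (C = Add(4, -4) = 0)
Function('v')(G, Y) = Rational(-32, 29) (Function('v')(G, Y) = Mul(32, Pow(-29, -1)) = Mul(32, Rational(-1, 29)) = Rational(-32, 29))
Mul(Mul(Add(4, s), r), Function('v')(C, -59)) = Mul(Mul(Add(4, -5), 0), Rational(-32, 29)) = Mul(Mul(-1, 0), Rational(-32, 29)) = Mul(0, Rational(-32, 29)) = 0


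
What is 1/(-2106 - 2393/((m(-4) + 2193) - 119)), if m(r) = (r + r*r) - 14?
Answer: -2072/4366025 ≈ -0.00047457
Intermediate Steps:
m(r) = -14 + r + r² (m(r) = (r + r²) - 14 = -14 + r + r²)
1/(-2106 - 2393/((m(-4) + 2193) - 119)) = 1/(-2106 - 2393/(((-14 - 4 + (-4)²) + 2193) - 119)) = 1/(-2106 - 2393/(((-14 - 4 + 16) + 2193) - 119)) = 1/(-2106 - 2393/((-2 + 2193) - 119)) = 1/(-2106 - 2393/(2191 - 119)) = 1/(-2106 - 2393/2072) = 1/(-4366025/2072) = -2072/4366025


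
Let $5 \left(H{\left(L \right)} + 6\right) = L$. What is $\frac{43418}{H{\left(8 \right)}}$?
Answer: $- \frac{108545}{11} \approx -9867.7$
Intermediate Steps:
$H{\left(L \right)} = -6 + \frac{L}{5}$
$\frac{43418}{H{\left(8 \right)}} = \frac{43418}{-6 + \frac{1}{5} \cdot 8} = \frac{43418}{-6 + \frac{8}{5}} = \frac{43418}{- \frac{22}{5}} = 43418 \left(- \frac{5}{22}\right) = - \frac{108545}{11}$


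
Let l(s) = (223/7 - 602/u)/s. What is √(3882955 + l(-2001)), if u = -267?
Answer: 2*√1508594898784851185/1246623 ≈ 1970.5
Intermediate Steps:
l(s) = 63755/(1869*s) (l(s) = (223/7 - 602/(-267))/s = (223*(⅐) - 602*(-1/267))/s = (223/7 + 602/267)/s = 63755/(1869*s))
√(3882955 + l(-2001)) = √(3882955 + (63755/1869)/(-2001)) = √(3882955 + (63755/1869)*(-1/2001)) = √(3882955 - 63755/3739869) = √(14521742969140/3739869) = 2*√1508594898784851185/1246623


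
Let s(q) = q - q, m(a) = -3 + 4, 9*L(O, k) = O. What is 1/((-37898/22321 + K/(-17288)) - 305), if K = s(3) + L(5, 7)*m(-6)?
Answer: -3472969032/1065152291981 ≈ -0.0032605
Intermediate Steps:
L(O, k) = O/9
m(a) = 1
s(q) = 0
K = 5/9 (K = 0 + ((⅑)*5)*1 = 0 + (5/9)*1 = 0 + 5/9 = 5/9 ≈ 0.55556)
1/((-37898/22321 + K/(-17288)) - 305) = 1/((-37898/22321 + (5/9)/(-17288)) - 305) = 1/((-37898*1/22321 + (5/9)*(-1/17288)) - 305) = 1/((-37898/22321 - 5/155592) - 305) = 1/(-5896737221/3472969032 - 305) = 1/(-1065152291981/3472969032) = -3472969032/1065152291981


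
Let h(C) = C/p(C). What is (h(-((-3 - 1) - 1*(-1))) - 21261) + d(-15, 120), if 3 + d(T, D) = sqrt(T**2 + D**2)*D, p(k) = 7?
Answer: -148845/7 + 1800*sqrt(65) ≈ -6751.5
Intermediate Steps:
d(T, D) = -3 + D*sqrt(D**2 + T**2) (d(T, D) = -3 + sqrt(T**2 + D**2)*D = -3 + sqrt(D**2 + T**2)*D = -3 + D*sqrt(D**2 + T**2))
h(C) = C/7
(h(-((-3 - 1) - 1*(-1))) - 21261) + d(-15, 120) = ((-((-3 - 1) - 1*(-1)))/7 - 21261) + (-3 + 120*sqrt(120**2 + (-15)**2)) = ((-(-4 + 1))/7 - 21261) + (-3 + 120*sqrt(14400 + 225)) = ((-1*(-3))/7 - 21261) + (-3 + 120*sqrt(14625)) = ((1/7)*3 - 21261) + (-3 + 120*(15*sqrt(65))) = (3/7 - 21261) + (-3 + 1800*sqrt(65)) = -148824/7 + (-3 + 1800*sqrt(65)) = -148845/7 + 1800*sqrt(65)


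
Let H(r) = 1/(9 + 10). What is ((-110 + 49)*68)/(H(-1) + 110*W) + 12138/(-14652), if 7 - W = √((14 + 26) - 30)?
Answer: -3160555405127/416080563162 - 164717080*√10/170385161 ≈ -10.653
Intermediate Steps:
W = 7 - √10 (W = 7 - √((14 + 26) - 30) = 7 - √(40 - 30) = 7 - √10 ≈ 3.8377)
H(r) = 1/19
((-110 + 49)*68)/(H(-1) + 110*W) + 12138/(-14652) = ((-110 + 49)*68)/(1/19 + 110*(7 - √10)) + 12138/(-14652) = (-61*68)/(1/19 + (770 - 110*√10)) + 12138*(-1/14652) = -4148/(14631/19 - 110*√10) - 2023/2442 = -2023/2442 - 4148/(14631/19 - 110*√10)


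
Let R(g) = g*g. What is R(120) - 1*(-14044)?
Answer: 28444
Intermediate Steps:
R(g) = g²
R(120) - 1*(-14044) = 120² - 1*(-14044) = 14400 + 14044 = 28444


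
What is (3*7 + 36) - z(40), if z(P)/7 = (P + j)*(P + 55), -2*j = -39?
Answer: -79021/2 ≈ -39511.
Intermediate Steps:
j = 39/2 (j = -½*(-39) = 39/2 ≈ 19.500)
z(P) = 7*(55 + P)*(39/2 + P) (z(P) = 7*((P + 39/2)*(P + 55)) = 7*((39/2 + P)*(55 + P)) = 7*((55 + P)*(39/2 + P)) = 7*(55 + P)*(39/2 + P))
(3*7 + 36) - z(40) = (3*7 + 36) - (15015/2 + 7*40² + (1043/2)*40) = (21 + 36) - (15015/2 + 7*1600 + 20860) = 57 - (15015/2 + 11200 + 20860) = 57 - 1*79135/2 = 57 - 79135/2 = -79021/2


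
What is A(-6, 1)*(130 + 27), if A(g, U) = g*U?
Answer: -942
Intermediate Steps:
A(g, U) = U*g
A(-6, 1)*(130 + 27) = (1*(-6))*(130 + 27) = -6*157 = -942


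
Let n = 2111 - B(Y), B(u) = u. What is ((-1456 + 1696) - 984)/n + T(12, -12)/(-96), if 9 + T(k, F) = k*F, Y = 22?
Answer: 82731/66848 ≈ 1.2376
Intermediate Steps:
T(k, F) = -9 + F*k (T(k, F) = -9 + k*F = -9 + F*k)
n = 2089 (n = 2111 - 1*22 = 2111 - 22 = 2089)
((-1456 + 1696) - 984)/n + T(12, -12)/(-96) = ((-1456 + 1696) - 984)/2089 + (-9 - 12*12)/(-96) = (240 - 984)*(1/2089) + (-9 - 144)*(-1/96) = -744*1/2089 - 153*(-1/96) = -744/2089 + 51/32 = 82731/66848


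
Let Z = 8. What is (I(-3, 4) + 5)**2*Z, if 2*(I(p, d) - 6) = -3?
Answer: 722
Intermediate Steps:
I(p, d) = 9/2 (I(p, d) = 6 + (1/2)*(-3) = 6 - 3/2 = 9/2)
(I(-3, 4) + 5)**2*Z = (9/2 + 5)**2*8 = (19/2)**2*8 = (361/4)*8 = 722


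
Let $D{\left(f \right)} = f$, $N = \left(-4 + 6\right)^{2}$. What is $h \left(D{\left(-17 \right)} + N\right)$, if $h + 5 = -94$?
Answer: $1287$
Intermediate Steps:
$h = -99$ ($h = -5 - 94 = -99$)
$N = 4$ ($N = 2^{2} = 4$)
$h \left(D{\left(-17 \right)} + N\right) = - 99 \left(-17 + 4\right) = \left(-99\right) \left(-13\right) = 1287$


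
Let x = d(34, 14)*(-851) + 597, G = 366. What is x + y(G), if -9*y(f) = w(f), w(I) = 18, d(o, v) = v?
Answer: -11319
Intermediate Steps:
y(f) = -2 (y(f) = -⅑*18 = -2)
x = -11317 (x = 14*(-851) + 597 = -11914 + 597 = -11317)
x + y(G) = -11317 - 2 = -11319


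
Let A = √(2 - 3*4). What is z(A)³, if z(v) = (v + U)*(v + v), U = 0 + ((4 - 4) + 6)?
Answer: 78400 - 2880*I*√10 ≈ 78400.0 - 9107.4*I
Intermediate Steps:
U = 6 (U = 0 + (0 + 6) = 0 + 6 = 6)
A = I*√10 (A = √(2 - 12) = √(-10) = I*√10 ≈ 3.1623*I)
z(v) = 2*v*(6 + v) (z(v) = (v + 6)*(v + v) = (6 + v)*(2*v) = 2*v*(6 + v))
z(A)³ = (2*(I*√10)*(6 + I*√10))³ = (2*I*√10*(6 + I*√10))³ = -80*I*√10*(6 + I*√10)³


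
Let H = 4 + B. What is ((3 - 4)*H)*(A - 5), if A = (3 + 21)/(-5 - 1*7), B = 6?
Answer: 70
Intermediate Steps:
H = 10 (H = 4 + 6 = 10)
A = -2 (A = 24/(-5 - 7) = 24/(-12) = 24*(-1/12) = -2)
((3 - 4)*H)*(A - 5) = ((3 - 4)*10)*(-2 - 5) = -1*10*(-7) = -10*(-7) = 70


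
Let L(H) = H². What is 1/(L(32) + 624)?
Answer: 1/1648 ≈ 0.00060680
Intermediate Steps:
1/(L(32) + 624) = 1/(32² + 624) = 1/(1024 + 624) = 1/1648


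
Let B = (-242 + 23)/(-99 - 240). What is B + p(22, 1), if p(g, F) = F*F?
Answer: 186/113 ≈ 1.6460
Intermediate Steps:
p(g, F) = F²
B = 73/113 (B = -219/(-339) = -219*(-1/339) = 73/113 ≈ 0.64602)
B + p(22, 1) = 73/113 + 1² = 73/113 + 1 = 186/113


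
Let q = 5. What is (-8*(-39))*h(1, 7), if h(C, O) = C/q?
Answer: 312/5 ≈ 62.400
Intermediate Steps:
h(C, O) = C/5
(-8*(-39))*h(1, 7) = (-8*(-39))*((⅕)*1) = 312*(⅕) = 312/5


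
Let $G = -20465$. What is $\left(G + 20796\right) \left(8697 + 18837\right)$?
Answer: $9113754$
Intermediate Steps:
$\left(G + 20796\right) \left(8697 + 18837\right) = \left(-20465 + 20796\right) \left(8697 + 18837\right) = 331 \cdot 27534 = 9113754$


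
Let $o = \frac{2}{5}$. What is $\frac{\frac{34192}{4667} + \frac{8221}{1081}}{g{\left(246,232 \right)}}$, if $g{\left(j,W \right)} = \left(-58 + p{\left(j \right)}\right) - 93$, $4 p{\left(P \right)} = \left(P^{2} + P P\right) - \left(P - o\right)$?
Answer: $\frac{125548265}{252634772052} \approx 0.00049696$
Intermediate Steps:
$o = \frac{2}{5}$ ($o = 2 \cdot \frac{1}{5} = \frac{2}{5} \approx 0.4$)
$p{\left(P \right)} = \frac{1}{10} + \frac{P^{2}}{2} - \frac{P}{4}$ ($p{\left(P \right)} = \frac{\left(P^{2} + P P\right) - \left(- \frac{2}{5} + P\right)}{4} = \frac{\left(P^{2} + P^{2}\right) - \left(- \frac{2}{5} + P\right)}{4} = \frac{2 P^{2} - \left(- \frac{2}{5} + P\right)}{4} = \frac{\frac{2}{5} - P + 2 P^{2}}{4} = \frac{1}{10} + \frac{P^{2}}{2} - \frac{P}{4}$)
$g{\left(j,W \right)} = - \frac{1509}{10} + \frac{j^{2}}{2} - \frac{j}{4}$ ($g{\left(j,W \right)} = \left(-58 + \left(\frac{1}{10} + \frac{j^{2}}{2} - \frac{j}{4}\right)\right) - 93 = \left(- \frac{579}{10} + \frac{j^{2}}{2} - \frac{j}{4}\right) - 93 = - \frac{1509}{10} + \frac{j^{2}}{2} - \frac{j}{4}$)
$\frac{\frac{34192}{4667} + \frac{8221}{1081}}{g{\left(246,232 \right)}} = \frac{\frac{34192}{4667} + \frac{8221}{1081}}{- \frac{1509}{10} + \frac{246^{2}}{2} - \frac{123}{2}} = \frac{34192 \cdot \frac{1}{4667} + 8221 \cdot \frac{1}{1081}}{- \frac{1509}{10} + \frac{1}{2} \cdot 60516 - \frac{123}{2}} = \frac{\frac{34192}{4667} + \frac{8221}{1081}}{- \frac{1509}{10} + 30258 - \frac{123}{2}} = \frac{75328959}{5045027 \cdot \frac{150228}{5}} = \frac{75328959}{5045027} \cdot \frac{5}{150228} = \frac{125548265}{252634772052}$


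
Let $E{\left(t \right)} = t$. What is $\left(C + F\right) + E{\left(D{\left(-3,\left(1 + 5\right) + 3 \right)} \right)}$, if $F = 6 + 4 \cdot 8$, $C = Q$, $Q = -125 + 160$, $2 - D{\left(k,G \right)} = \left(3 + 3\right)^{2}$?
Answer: $39$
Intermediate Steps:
$D{\left(k,G \right)} = -34$ ($D{\left(k,G \right)} = 2 - \left(3 + 3\right)^{2} = 2 - 6^{2} = 2 - 36 = -34$)
$Q = 35$
$C = 35$
$F = 38$ ($F = 6 + 32 = 38$)
$\left(C + F\right) + E{\left(D{\left(-3,\left(1 + 5\right) + 3 \right)} \right)} = \left(35 + 38\right) - 34 = 73 - 34 = 39$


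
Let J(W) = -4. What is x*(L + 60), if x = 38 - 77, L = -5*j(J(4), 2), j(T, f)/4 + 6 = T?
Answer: -10140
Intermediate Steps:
j(T, f) = -24 + 4*T
L = 200 (L = -5*(-24 + 4*(-4)) = -5*(-24 - 16) = -5*(-40) = 200)
x = -39
x*(L + 60) = -39*(200 + 60) = -39*260 = -10140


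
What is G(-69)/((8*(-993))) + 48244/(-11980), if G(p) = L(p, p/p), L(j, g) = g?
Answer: -95815579/23792280 ≈ -4.0272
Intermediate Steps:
G(p) = 1 (G(p) = p/p = 1)
G(-69)/((8*(-993))) + 48244/(-11980) = 1/(8*(-993)) + 48244/(-11980) = 1/(-7944) + 48244*(-1/11980) = 1*(-1/7944) - 12061/2995 = -1/7944 - 12061/2995 = -95815579/23792280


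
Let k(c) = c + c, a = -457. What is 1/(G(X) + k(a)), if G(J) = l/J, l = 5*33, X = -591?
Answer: -197/180113 ≈ -0.0010938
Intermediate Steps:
k(c) = 2*c
l = 165
G(J) = 165/J
1/(G(X) + k(a)) = 1/(165/(-591) + 2*(-457)) = 1/(165*(-1/591) - 914) = 1/(-55/197 - 914) = 1/(-180113/197) = -197/180113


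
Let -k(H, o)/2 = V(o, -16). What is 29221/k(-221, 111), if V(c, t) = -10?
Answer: 29221/20 ≈ 1461.1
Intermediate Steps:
k(H, o) = 20 (k(H, o) = -2*(-10) = 20)
29221/k(-221, 111) = 29221/20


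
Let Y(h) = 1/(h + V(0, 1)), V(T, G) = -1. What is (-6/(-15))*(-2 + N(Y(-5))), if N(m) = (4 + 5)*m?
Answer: -7/5 ≈ -1.4000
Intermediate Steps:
Y(h) = 1/(-1 + h) (Y(h) = 1/(h - 1) = 1/(-1 + h))
N(m) = 9*m
(-6/(-15))*(-2 + N(Y(-5))) = (-6/(-15))*(-2 + 9/(-1 - 5)) = (-6*(-1/15))*(-2 + 9/(-6)) = 2*(-2 + 9*(-⅙))/5 = 2*(-2 - 3/2)/5 = (⅖)*(-7/2) = -7/5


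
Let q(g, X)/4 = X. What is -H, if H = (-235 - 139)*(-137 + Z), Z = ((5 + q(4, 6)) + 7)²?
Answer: 433466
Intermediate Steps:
q(g, X) = 4*X
Z = 1296 (Z = ((5 + 4*6) + 7)² = ((5 + 24) + 7)² = (29 + 7)² = 36² = 1296)
H = -433466 (H = (-235 - 139)*(-137 + 1296) = -374*1159 = -433466)
-H = -1*(-433466) = 433466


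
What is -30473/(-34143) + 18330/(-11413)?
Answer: -278052841/389674059 ≈ -0.71355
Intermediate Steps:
-30473/(-34143) + 18330/(-11413) = -30473*(-1/34143) + 18330*(-1/11413) = 30473/34143 - 18330/11413 = -278052841/389674059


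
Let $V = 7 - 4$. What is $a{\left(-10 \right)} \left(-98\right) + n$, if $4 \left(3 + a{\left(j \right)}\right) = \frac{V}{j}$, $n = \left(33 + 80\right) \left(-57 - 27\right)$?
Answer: $- \frac{183813}{20} \approx -9190.7$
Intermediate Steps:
$V = 3$
$n = -9492$ ($n = 113 \left(-84\right) = -9492$)
$a{\left(j \right)} = -3 + \frac{3}{4 j}$ ($a{\left(j \right)} = -3 + \frac{3 \frac{1}{j}}{4} = -3 + \frac{3}{4 j}$)
$a{\left(-10 \right)} \left(-98\right) + n = \left(-3 + \frac{3}{4 \left(-10\right)}\right) \left(-98\right) - 9492 = \left(-3 + \frac{3}{4} \left(- \frac{1}{10}\right)\right) \left(-98\right) - 9492 = \left(-3 - \frac{3}{40}\right) \left(-98\right) - 9492 = \left(- \frac{123}{40}\right) \left(-98\right) - 9492 = \frac{6027}{20} - 9492 = - \frac{183813}{20}$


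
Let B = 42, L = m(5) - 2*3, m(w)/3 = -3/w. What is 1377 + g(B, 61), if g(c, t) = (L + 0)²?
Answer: 35946/25 ≈ 1437.8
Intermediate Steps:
m(w) = -9/w (m(w) = 3*(-3/w) = -9/w)
L = -39/5 (L = -9/5 - 2*3 = -9*⅕ - 6 = -9/5 - 6 = -39/5 ≈ -7.8000)
g(c, t) = 1521/25 (g(c, t) = (-39/5 + 0)² = (-39/5)² = 1521/25)
1377 + g(B, 61) = 1377 + 1521/25 = 35946/25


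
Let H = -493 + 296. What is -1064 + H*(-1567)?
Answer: 307635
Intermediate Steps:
H = -197
-1064 + H*(-1567) = -1064 - 197*(-1567) = -1064 + 308699 = 307635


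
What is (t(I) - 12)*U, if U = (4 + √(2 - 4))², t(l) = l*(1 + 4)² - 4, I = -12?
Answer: -4424 - 2528*I*√2 ≈ -4424.0 - 3575.1*I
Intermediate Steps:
t(l) = -4 + 25*l (t(l) = l*5² - 4 = l*25 - 4 = 25*l - 4 = -4 + 25*l)
U = (4 + I*√2)² (U = (4 + √(-2))² = (4 + I*√2)² ≈ 14.0 + 11.314*I)
(t(I) - 12)*U = ((-4 + 25*(-12)) - 12)*(4 + I*√2)² = ((-4 - 300) - 12)*(4 + I*√2)² = (-304 - 12)*(4 + I*√2)² = -316*(4 + I*√2)²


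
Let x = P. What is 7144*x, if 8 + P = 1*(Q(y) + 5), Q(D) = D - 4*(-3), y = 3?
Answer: 85728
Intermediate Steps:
Q(D) = 12 + D (Q(D) = D + 12 = 12 + D)
P = 12 (P = -8 + 1*((12 + 3) + 5) = -8 + 1*(15 + 5) = -8 + 1*20 = -8 + 20 = 12)
x = 12
7144*x = 7144*12 = 85728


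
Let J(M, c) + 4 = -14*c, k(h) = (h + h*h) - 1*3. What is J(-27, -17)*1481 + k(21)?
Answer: 347013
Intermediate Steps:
k(h) = -3 + h + h² (k(h) = (h + h²) - 3 = -3 + h + h²)
J(M, c) = -4 - 14*c
J(-27, -17)*1481 + k(21) = (-4 - 14*(-17))*1481 + (-3 + 21 + 21²) = (-4 + 238)*1481 + (-3 + 21 + 441) = 234*1481 + 459 = 346554 + 459 = 347013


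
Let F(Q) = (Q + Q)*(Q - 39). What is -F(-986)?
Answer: -2021300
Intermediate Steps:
F(Q) = 2*Q*(-39 + Q) (F(Q) = (2*Q)*(-39 + Q) = 2*Q*(-39 + Q))
-F(-986) = -2*(-986)*(-39 - 986) = -2*(-986)*(-1025) = -1*2021300 = -2021300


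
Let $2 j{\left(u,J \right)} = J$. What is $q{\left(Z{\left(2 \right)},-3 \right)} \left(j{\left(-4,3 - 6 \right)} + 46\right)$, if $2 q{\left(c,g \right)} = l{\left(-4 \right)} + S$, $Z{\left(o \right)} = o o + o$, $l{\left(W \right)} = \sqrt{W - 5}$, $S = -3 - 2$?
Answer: $- \frac{445}{4} + \frac{267 i}{4} \approx -111.25 + 66.75 i$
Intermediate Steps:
$S = -5$ ($S = -3 - 2 = -5$)
$j{\left(u,J \right)} = \frac{J}{2}$
$l{\left(W \right)} = \sqrt{-5 + W}$
$Z{\left(o \right)} = o + o^{2}$ ($Z{\left(o \right)} = o^{2} + o = o + o^{2}$)
$q{\left(c,g \right)} = - \frac{5}{2} + \frac{3 i}{2}$ ($q{\left(c,g \right)} = \frac{\sqrt{-5 - 4} - 5}{2} = \frac{\sqrt{-9} - 5}{2} = \frac{3 i - 5}{2} = \frac{-5 + 3 i}{2} = - \frac{5}{2} + \frac{3 i}{2}$)
$q{\left(Z{\left(2 \right)},-3 \right)} \left(j{\left(-4,3 - 6 \right)} + 46\right) = \left(- \frac{5}{2} + \frac{3 i}{2}\right) \left(\frac{3 - 6}{2} + 46\right) = \left(- \frac{5}{2} + \frac{3 i}{2}\right) \left(\frac{1}{2} \left(-3\right) + 46\right) = \left(- \frac{5}{2} + \frac{3 i}{2}\right) \left(- \frac{3}{2} + 46\right) = \left(- \frac{5}{2} + \frac{3 i}{2}\right) \frac{89}{2} = - \frac{445}{4} + \frac{267 i}{4}$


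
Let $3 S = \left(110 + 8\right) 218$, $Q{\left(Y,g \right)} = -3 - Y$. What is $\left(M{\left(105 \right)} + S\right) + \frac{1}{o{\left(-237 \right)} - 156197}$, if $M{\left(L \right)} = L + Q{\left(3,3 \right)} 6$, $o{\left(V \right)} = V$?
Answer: $\frac{4056490051}{469302} \approx 8643.7$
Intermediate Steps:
$S = \frac{25724}{3}$ ($S = \frac{\left(110 + 8\right) 218}{3} = \frac{118 \cdot 218}{3} = \frac{1}{3} \cdot 25724 = \frac{25724}{3} \approx 8574.7$)
$M{\left(L \right)} = -36 + L$ ($M{\left(L \right)} = L + \left(-3 - 3\right) 6 = L - 36 = -36 + L$)
$\left(M{\left(105 \right)} + S\right) + \frac{1}{o{\left(-237 \right)} - 156197} = \left(\left(-36 + 105\right) + \frac{25724}{3}\right) + \frac{1}{-237 - 156197} = \left(69 + \frac{25724}{3}\right) + \frac{1}{-156434} = \frac{25931}{3} - \frac{1}{156434} = \frac{4056490051}{469302}$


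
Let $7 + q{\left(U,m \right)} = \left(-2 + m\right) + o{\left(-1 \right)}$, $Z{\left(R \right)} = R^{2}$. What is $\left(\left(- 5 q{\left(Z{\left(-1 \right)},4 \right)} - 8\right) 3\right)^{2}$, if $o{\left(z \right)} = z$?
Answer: $4356$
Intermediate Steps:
$q{\left(U,m \right)} = -10 + m$ ($q{\left(U,m \right)} = -7 + \left(\left(-2 + m\right) - 1\right) = -7 + \left(-3 + m\right) = -10 + m$)
$\left(\left(- 5 q{\left(Z{\left(-1 \right)},4 \right)} - 8\right) 3\right)^{2} = \left(\left(- 5 \left(-10 + 4\right) - 8\right) 3\right)^{2} = \left(\left(\left(-5\right) \left(-6\right) - 8\right) 3\right)^{2} = \left(\left(30 - 8\right) 3\right)^{2} = \left(22 \cdot 3\right)^{2} = 66^{2} = 4356$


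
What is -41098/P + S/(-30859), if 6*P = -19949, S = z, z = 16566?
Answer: 7278983958/615606191 ≈ 11.824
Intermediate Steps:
S = 16566
P = -19949/6 (P = (⅙)*(-19949) = -19949/6 ≈ -3324.8)
-41098/P + S/(-30859) = -41098/(-19949/6) + 16566/(-30859) = -41098*(-6/19949) + 16566*(-1/30859) = 246588/19949 - 16566/30859 = 7278983958/615606191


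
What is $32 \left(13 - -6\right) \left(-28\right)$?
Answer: $-17024$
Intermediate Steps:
$32 \left(13 - -6\right) \left(-28\right) = 32 \left(13 + 6\right) \left(-28\right) = 32 \cdot 19 \left(-28\right) = 608 \left(-28\right) = -17024$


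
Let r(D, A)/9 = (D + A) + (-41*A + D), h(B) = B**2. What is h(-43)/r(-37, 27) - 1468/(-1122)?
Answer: 2195345/1942182 ≈ 1.1304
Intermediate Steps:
r(D, A) = -360*A + 18*D (r(D, A) = 9*((D + A) + (-41*A + D)) = 9*((A + D) + (D - 41*A)) = 9*(-40*A + 2*D) = -360*A + 18*D)
h(-43)/r(-37, 27) - 1468/(-1122) = (-43)**2/(-360*27 + 18*(-37)) - 1468/(-1122) = 1849/(-9720 - 666) - 1468*(-1/1122) = 1849/(-10386) + 734/561 = 1849*(-1/10386) + 734/561 = -1849/10386 + 734/561 = 2195345/1942182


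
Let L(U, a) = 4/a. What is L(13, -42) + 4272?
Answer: 89710/21 ≈ 4271.9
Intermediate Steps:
L(13, -42) + 4272 = 4/(-42) + 4272 = 4*(-1/42) + 4272 = -2/21 + 4272 = 89710/21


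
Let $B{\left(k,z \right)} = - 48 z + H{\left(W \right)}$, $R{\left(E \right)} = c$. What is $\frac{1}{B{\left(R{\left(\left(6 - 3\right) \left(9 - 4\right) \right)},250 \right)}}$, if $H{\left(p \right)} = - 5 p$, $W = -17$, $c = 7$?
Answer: $- \frac{1}{11915} \approx -8.3928 \cdot 10^{-5}$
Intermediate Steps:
$R{\left(E \right)} = 7$
$B{\left(k,z \right)} = 85 - 48 z$ ($B{\left(k,z \right)} = - 48 z - -85 = - 48 z + 85 = 85 - 48 z$)
$\frac{1}{B{\left(R{\left(\left(6 - 3\right) \left(9 - 4\right) \right)},250 \right)}} = \frac{1}{85 - 12000} = \frac{1}{-11915} = - \frac{1}{11915}$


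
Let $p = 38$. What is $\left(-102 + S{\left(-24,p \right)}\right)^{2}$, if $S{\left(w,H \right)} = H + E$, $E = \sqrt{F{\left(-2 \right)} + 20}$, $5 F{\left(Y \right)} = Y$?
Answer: $\frac{20578}{5} - \frac{896 \sqrt{10}}{5} \approx 3548.9$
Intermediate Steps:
$F{\left(Y \right)} = \frac{Y}{5}$
$E = \frac{7 \sqrt{10}}{5}$ ($E = \sqrt{\frac{1}{5} \left(-2\right) + 20} = \sqrt{- \frac{2}{5} + 20} = \sqrt{\frac{98}{5}} = \frac{7 \sqrt{10}}{5} \approx 4.4272$)
$S{\left(w,H \right)} = H + \frac{7 \sqrt{10}}{5}$
$\left(-102 + S{\left(-24,p \right)}\right)^{2} = \left(-102 + \left(38 + \frac{7 \sqrt{10}}{5}\right)\right)^{2} = \left(-64 + \frac{7 \sqrt{10}}{5}\right)^{2}$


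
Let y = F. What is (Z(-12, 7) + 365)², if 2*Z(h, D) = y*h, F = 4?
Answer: 116281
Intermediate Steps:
y = 4
Z(h, D) = 2*h (Z(h, D) = (4*h)/2 = 2*h)
(Z(-12, 7) + 365)² = (2*(-12) + 365)² = (-24 + 365)² = 341² = 116281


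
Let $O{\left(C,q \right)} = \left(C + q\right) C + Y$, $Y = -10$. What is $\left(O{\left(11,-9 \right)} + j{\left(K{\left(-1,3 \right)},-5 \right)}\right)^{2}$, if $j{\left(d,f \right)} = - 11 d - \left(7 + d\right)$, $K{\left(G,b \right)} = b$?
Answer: $961$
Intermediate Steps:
$j{\left(d,f \right)} = -7 - 12 d$
$O{\left(C,q \right)} = -10 + C \left(C + q\right)$ ($O{\left(C,q \right)} = \left(C + q\right) C - 10 = C \left(C + q\right) - 10 = -10 + C \left(C + q\right)$)
$\left(O{\left(11,-9 \right)} + j{\left(K{\left(-1,3 \right)},-5 \right)}\right)^{2} = \left(\left(-10 + 11^{2} + 11 \left(-9\right)\right) - 43\right)^{2} = \left(\left(-10 + 121 - 99\right) - 43\right)^{2} = \left(12 - 43\right)^{2} = \left(-31\right)^{2} = 961$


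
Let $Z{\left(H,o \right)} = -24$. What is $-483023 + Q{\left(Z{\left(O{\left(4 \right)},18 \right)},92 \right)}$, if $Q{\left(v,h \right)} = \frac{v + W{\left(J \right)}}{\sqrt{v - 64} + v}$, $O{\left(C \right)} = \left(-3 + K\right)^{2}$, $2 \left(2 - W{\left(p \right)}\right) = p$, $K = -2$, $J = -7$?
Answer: $- \frac{80181707}{166} + \frac{37 i \sqrt{22}}{664} \approx -4.8302 \cdot 10^{5} + 0.26136 i$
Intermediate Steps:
$W{\left(p \right)} = 2 - \frac{p}{2}$
$O{\left(C \right)} = 25$ ($O{\left(C \right)} = \left(-3 - 2\right)^{2} = \left(-5\right)^{2} = 25$)
$Q{\left(v,h \right)} = \frac{\frac{11}{2} + v}{v + \sqrt{-64 + v}}$ ($Q{\left(v,h \right)} = \frac{v + \left(2 - - \frac{7}{2}\right)}{\sqrt{v - 64} + v} = \frac{v + \left(2 + \frac{7}{2}\right)}{\sqrt{-64 + v} + v} = \frac{v + \frac{11}{2}}{v + \sqrt{-64 + v}} = \frac{\frac{11}{2} + v}{v + \sqrt{-64 + v}}$)
$-483023 + Q{\left(Z{\left(O{\left(4 \right)},18 \right)},92 \right)} = -483023 + \frac{\frac{11}{2} - 24}{-24 + \sqrt{-64 - 24}} = -483023 + \frac{1}{-24 + \sqrt{-88}} \left(- \frac{37}{2}\right) = -483023 + \frac{1}{-24 + 2 i \sqrt{22}} \left(- \frac{37}{2}\right) = -483023 - \frac{37}{2 \left(-24 + 2 i \sqrt{22}\right)}$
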